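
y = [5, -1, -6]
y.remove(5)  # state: [-1, -6]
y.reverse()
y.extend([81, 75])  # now [-6, -1, 81, 75]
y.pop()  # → 75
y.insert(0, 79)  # [79, -6, -1, 81]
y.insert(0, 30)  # [30, 79, -6, -1, 81]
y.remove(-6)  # [30, 79, -1, 81]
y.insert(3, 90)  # [30, 79, -1, 90, 81]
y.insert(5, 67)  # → [30, 79, -1, 90, 81, 67]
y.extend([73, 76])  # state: [30, 79, -1, 90, 81, 67, 73, 76]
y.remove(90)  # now [30, 79, -1, 81, 67, 73, 76]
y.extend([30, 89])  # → [30, 79, -1, 81, 67, 73, 76, 30, 89]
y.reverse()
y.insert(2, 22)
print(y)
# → [89, 30, 22, 76, 73, 67, 81, -1, 79, 30]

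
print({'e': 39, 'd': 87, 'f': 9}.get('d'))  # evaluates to 87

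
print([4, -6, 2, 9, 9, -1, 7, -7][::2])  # [4, 2, 9, 7]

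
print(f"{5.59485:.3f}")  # 5.595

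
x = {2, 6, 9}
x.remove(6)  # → {2, 9}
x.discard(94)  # {2, 9}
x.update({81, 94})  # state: {2, 9, 81, 94}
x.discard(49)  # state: {2, 9, 81, 94}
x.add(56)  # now {2, 9, 56, 81, 94}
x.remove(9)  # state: {2, 56, 81, 94}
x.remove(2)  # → {56, 81, 94}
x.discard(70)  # {56, 81, 94}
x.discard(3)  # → {56, 81, 94}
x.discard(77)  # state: {56, 81, 94}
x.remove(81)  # {56, 94}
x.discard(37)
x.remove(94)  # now {56}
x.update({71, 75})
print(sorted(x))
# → [56, 71, 75]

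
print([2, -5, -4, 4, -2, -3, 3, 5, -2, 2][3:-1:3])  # [4, 3]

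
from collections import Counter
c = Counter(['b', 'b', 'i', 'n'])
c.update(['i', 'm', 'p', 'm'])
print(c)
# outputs Counter({'b': 2, 'i': 2, 'm': 2, 'n': 1, 'p': 1})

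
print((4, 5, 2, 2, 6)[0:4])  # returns (4, 5, 2, 2)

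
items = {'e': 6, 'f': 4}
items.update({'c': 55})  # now {'e': 6, 'f': 4, 'c': 55}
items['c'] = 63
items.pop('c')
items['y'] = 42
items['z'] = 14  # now {'e': 6, 'f': 4, 'y': 42, 'z': 14}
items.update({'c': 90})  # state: {'e': 6, 'f': 4, 'y': 42, 'z': 14, 'c': 90}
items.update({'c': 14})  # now {'e': 6, 'f': 4, 'y': 42, 'z': 14, 'c': 14}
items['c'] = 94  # {'e': 6, 'f': 4, 'y': 42, 'z': 14, 'c': 94}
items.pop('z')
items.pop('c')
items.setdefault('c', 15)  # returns 15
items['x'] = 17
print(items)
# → {'e': 6, 'f': 4, 'y': 42, 'c': 15, 'x': 17}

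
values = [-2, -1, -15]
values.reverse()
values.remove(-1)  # [-15, -2]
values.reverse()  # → [-2, -15]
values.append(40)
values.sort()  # [-15, -2, 40]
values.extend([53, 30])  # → [-15, -2, 40, 53, 30]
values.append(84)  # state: [-15, -2, 40, 53, 30, 84]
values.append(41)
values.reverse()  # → [41, 84, 30, 53, 40, -2, -15]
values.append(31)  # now [41, 84, 30, 53, 40, -2, -15, 31]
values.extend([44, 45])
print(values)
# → [41, 84, 30, 53, 40, -2, -15, 31, 44, 45]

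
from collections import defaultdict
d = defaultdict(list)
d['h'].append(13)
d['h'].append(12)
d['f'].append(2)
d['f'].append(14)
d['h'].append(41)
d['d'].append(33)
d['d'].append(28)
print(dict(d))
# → {'h': [13, 12, 41], 'f': [2, 14], 'd': [33, 28]}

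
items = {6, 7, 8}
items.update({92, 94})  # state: {6, 7, 8, 92, 94}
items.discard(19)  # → {6, 7, 8, 92, 94}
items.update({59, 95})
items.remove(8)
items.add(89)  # {6, 7, 59, 89, 92, 94, 95}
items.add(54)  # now {6, 7, 54, 59, 89, 92, 94, 95}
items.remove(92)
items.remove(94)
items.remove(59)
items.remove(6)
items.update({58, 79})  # {7, 54, 58, 79, 89, 95}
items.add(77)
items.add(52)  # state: {7, 52, 54, 58, 77, 79, 89, 95}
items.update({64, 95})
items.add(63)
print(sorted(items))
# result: [7, 52, 54, 58, 63, 64, 77, 79, 89, 95]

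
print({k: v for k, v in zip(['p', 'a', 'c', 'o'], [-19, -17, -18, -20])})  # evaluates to {'p': -19, 'a': -17, 'c': -18, 'o': -20}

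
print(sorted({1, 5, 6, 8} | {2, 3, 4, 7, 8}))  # [1, 2, 3, 4, 5, 6, 7, 8]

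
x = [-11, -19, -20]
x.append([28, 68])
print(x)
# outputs [-11, -19, -20, [28, 68]]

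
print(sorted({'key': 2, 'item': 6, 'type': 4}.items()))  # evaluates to [('item', 6), ('key', 2), ('type', 4)]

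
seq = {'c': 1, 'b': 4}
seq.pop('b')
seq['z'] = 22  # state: {'c': 1, 'z': 22}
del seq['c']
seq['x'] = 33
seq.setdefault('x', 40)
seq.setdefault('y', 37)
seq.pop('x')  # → 33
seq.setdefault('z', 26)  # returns 22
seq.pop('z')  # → 22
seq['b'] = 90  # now {'y': 37, 'b': 90}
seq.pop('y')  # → 37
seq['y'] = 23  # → {'b': 90, 'y': 23}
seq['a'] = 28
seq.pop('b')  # 90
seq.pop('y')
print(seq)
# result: {'a': 28}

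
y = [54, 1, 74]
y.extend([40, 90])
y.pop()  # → 90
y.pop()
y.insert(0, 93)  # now [93, 54, 1, 74]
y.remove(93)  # [54, 1, 74]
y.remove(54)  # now [1, 74]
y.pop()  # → 74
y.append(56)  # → [1, 56]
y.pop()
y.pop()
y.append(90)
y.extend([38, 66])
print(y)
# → [90, 38, 66]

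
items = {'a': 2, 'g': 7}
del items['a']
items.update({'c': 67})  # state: {'g': 7, 'c': 67}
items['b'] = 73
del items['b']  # {'g': 7, 'c': 67}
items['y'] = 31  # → {'g': 7, 'c': 67, 'y': 31}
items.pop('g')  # 7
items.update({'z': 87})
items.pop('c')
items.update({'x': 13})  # {'y': 31, 'z': 87, 'x': 13}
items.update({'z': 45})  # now {'y': 31, 'z': 45, 'x': 13}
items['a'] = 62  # {'y': 31, 'z': 45, 'x': 13, 'a': 62}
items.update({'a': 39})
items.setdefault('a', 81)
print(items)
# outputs {'y': 31, 'z': 45, 'x': 13, 'a': 39}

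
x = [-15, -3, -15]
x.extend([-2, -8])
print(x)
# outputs [-15, -3, -15, -2, -8]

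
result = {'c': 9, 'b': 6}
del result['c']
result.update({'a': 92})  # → {'b': 6, 'a': 92}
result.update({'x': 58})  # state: {'b': 6, 'a': 92, 'x': 58}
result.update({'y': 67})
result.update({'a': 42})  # {'b': 6, 'a': 42, 'x': 58, 'y': 67}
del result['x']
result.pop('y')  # 67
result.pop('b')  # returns 6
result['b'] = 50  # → {'a': 42, 'b': 50}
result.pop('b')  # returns 50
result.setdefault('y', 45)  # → 45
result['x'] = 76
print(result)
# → {'a': 42, 'y': 45, 'x': 76}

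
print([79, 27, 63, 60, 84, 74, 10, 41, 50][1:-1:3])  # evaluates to [27, 84, 41]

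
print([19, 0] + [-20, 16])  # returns [19, 0, -20, 16]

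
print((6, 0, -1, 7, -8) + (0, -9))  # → (6, 0, -1, 7, -8, 0, -9)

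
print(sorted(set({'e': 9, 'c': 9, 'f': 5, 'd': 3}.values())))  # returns [3, 5, 9]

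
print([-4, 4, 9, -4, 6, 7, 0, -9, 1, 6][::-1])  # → [6, 1, -9, 0, 7, 6, -4, 9, 4, -4]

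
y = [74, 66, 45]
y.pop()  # 45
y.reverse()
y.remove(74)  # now [66]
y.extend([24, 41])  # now [66, 24, 41]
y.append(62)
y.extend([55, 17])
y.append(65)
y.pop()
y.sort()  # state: [17, 24, 41, 55, 62, 66]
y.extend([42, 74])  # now [17, 24, 41, 55, 62, 66, 42, 74]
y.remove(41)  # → [17, 24, 55, 62, 66, 42, 74]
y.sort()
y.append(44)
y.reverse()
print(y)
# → [44, 74, 66, 62, 55, 42, 24, 17]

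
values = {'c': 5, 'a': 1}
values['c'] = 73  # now {'c': 73, 'a': 1}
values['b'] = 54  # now {'c': 73, 'a': 1, 'b': 54}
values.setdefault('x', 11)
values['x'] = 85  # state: {'c': 73, 'a': 1, 'b': 54, 'x': 85}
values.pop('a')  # 1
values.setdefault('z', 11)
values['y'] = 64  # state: {'c': 73, 'b': 54, 'x': 85, 'z': 11, 'y': 64}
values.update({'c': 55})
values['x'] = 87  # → {'c': 55, 'b': 54, 'x': 87, 'z': 11, 'y': 64}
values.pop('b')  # 54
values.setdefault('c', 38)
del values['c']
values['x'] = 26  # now {'x': 26, 'z': 11, 'y': 64}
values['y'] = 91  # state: {'x': 26, 'z': 11, 'y': 91}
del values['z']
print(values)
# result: {'x': 26, 'y': 91}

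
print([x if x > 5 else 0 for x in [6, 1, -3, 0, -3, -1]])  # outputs [6, 0, 0, 0, 0, 0]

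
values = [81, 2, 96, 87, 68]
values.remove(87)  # [81, 2, 96, 68]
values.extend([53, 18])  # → [81, 2, 96, 68, 53, 18]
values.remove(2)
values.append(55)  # [81, 96, 68, 53, 18, 55]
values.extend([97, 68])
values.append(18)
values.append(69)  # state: [81, 96, 68, 53, 18, 55, 97, 68, 18, 69]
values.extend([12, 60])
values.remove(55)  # [81, 96, 68, 53, 18, 97, 68, 18, 69, 12, 60]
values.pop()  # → 60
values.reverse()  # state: [12, 69, 18, 68, 97, 18, 53, 68, 96, 81]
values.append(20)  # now [12, 69, 18, 68, 97, 18, 53, 68, 96, 81, 20]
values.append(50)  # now [12, 69, 18, 68, 97, 18, 53, 68, 96, 81, 20, 50]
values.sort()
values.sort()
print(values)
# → [12, 18, 18, 20, 50, 53, 68, 68, 69, 81, 96, 97]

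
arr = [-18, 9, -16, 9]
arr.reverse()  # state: [9, -16, 9, -18]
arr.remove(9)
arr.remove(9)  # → [-16, -18]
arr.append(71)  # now [-16, -18, 71]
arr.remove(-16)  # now [-18, 71]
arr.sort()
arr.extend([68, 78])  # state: [-18, 71, 68, 78]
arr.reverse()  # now [78, 68, 71, -18]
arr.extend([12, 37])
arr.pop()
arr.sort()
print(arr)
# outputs [-18, 12, 68, 71, 78]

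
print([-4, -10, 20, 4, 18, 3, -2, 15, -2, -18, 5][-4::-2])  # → [15, 3, 4, -10]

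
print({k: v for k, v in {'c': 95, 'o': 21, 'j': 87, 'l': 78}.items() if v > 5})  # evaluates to {'c': 95, 'o': 21, 'j': 87, 'l': 78}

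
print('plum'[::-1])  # mulp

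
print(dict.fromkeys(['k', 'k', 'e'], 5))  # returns {'k': 5, 'e': 5}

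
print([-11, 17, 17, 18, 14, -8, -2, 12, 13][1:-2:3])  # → [17, 14]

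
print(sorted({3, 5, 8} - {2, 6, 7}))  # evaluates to [3, 5, 8]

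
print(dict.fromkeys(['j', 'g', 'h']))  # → {'j': None, 'g': None, 'h': None}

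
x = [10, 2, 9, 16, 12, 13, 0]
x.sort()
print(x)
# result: [0, 2, 9, 10, 12, 13, 16]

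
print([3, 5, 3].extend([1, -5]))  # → None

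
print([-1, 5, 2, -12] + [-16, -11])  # [-1, 5, 2, -12, -16, -11]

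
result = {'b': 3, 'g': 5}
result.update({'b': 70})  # {'b': 70, 'g': 5}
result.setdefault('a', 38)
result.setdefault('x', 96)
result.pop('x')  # 96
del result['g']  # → {'b': 70, 'a': 38}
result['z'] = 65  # {'b': 70, 'a': 38, 'z': 65}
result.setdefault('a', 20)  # 38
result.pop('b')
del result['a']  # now {'z': 65}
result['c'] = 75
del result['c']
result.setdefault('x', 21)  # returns 21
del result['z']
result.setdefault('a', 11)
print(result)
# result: {'x': 21, 'a': 11}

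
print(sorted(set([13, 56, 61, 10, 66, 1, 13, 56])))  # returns [1, 10, 13, 56, 61, 66]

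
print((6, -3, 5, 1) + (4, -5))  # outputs (6, -3, 5, 1, 4, -5)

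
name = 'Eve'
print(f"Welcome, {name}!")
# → Welcome, Eve!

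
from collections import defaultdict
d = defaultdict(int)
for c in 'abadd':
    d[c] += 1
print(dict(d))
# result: {'a': 2, 'b': 1, 'd': 2}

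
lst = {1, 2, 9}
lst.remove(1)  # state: {2, 9}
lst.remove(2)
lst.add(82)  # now {9, 82}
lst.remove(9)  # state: {82}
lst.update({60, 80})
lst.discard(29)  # {60, 80, 82}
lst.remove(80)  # {60, 82}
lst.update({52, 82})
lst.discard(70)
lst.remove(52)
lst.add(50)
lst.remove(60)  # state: {50, 82}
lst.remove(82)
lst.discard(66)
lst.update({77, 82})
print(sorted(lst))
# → [50, 77, 82]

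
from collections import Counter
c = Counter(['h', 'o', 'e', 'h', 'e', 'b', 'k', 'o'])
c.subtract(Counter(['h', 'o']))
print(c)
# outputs Counter({'e': 2, 'h': 1, 'o': 1, 'b': 1, 'k': 1})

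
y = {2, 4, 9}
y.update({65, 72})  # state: {2, 4, 9, 65, 72}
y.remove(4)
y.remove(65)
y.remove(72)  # {2, 9}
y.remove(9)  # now {2}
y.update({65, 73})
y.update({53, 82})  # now {2, 53, 65, 73, 82}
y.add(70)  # {2, 53, 65, 70, 73, 82}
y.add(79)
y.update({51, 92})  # {2, 51, 53, 65, 70, 73, 79, 82, 92}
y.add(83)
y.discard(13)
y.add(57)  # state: {2, 51, 53, 57, 65, 70, 73, 79, 82, 83, 92}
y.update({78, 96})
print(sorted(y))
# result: [2, 51, 53, 57, 65, 70, 73, 78, 79, 82, 83, 92, 96]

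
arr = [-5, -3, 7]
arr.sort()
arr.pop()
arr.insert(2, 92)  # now [-5, -3, 92]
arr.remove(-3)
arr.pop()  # 92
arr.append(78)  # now [-5, 78]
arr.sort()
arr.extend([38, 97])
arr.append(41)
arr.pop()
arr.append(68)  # [-5, 78, 38, 97, 68]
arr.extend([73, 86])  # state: [-5, 78, 38, 97, 68, 73, 86]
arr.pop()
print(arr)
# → [-5, 78, 38, 97, 68, 73]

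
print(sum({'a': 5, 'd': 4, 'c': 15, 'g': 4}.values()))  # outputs 28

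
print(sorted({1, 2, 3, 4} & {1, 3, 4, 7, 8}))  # [1, 3, 4]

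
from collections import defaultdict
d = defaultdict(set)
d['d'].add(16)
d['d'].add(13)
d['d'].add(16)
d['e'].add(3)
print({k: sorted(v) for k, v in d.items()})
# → {'d': [13, 16], 'e': [3]}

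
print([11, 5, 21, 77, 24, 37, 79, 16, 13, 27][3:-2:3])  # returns [77, 79]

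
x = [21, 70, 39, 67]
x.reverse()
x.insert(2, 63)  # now [67, 39, 63, 70, 21]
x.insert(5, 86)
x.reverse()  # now [86, 21, 70, 63, 39, 67]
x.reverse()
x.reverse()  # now [86, 21, 70, 63, 39, 67]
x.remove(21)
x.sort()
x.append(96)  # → [39, 63, 67, 70, 86, 96]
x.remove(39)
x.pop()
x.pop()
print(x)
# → [63, 67, 70]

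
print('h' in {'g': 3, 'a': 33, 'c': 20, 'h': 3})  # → True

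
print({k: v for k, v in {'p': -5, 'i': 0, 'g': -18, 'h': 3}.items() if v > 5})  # {}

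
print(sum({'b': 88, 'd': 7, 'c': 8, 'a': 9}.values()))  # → 112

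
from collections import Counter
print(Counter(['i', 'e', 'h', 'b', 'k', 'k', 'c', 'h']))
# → Counter({'h': 2, 'k': 2, 'i': 1, 'e': 1, 'b': 1, 'c': 1})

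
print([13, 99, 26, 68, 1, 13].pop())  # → 13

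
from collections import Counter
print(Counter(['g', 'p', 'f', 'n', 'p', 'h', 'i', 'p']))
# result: Counter({'p': 3, 'g': 1, 'f': 1, 'n': 1, 'h': 1, 'i': 1})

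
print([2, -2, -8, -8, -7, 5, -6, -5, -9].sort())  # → None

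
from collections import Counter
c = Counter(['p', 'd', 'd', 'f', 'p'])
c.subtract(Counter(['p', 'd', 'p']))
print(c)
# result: Counter({'d': 1, 'f': 1, 'p': 0})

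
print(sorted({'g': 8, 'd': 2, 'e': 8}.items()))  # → [('d', 2), ('e', 8), ('g', 8)]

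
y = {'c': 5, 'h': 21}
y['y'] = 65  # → {'c': 5, 'h': 21, 'y': 65}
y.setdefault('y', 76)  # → 65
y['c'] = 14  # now {'c': 14, 'h': 21, 'y': 65}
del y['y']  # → {'c': 14, 'h': 21}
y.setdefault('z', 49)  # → 49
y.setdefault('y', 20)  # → 20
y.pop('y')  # 20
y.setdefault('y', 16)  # 16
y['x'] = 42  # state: {'c': 14, 'h': 21, 'z': 49, 'y': 16, 'x': 42}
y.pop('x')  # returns 42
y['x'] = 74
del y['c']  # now {'h': 21, 'z': 49, 'y': 16, 'x': 74}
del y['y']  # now {'h': 21, 'z': 49, 'x': 74}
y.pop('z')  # 49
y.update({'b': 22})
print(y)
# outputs {'h': 21, 'x': 74, 'b': 22}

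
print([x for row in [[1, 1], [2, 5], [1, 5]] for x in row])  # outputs [1, 1, 2, 5, 1, 5]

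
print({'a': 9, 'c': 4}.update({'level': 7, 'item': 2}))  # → None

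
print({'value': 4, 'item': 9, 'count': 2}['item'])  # 9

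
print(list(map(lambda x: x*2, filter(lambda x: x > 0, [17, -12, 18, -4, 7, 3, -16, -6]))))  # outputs [34, 36, 14, 6]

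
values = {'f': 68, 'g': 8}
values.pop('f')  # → 68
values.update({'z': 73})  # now {'g': 8, 'z': 73}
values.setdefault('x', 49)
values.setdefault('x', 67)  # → 49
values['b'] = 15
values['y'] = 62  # {'g': 8, 'z': 73, 'x': 49, 'b': 15, 'y': 62}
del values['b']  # {'g': 8, 'z': 73, 'x': 49, 'y': 62}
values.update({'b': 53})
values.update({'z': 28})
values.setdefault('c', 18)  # 18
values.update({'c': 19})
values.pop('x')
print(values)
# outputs {'g': 8, 'z': 28, 'y': 62, 'b': 53, 'c': 19}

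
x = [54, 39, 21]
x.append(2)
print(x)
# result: [54, 39, 21, 2]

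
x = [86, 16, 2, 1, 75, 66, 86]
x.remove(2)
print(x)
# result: [86, 16, 1, 75, 66, 86]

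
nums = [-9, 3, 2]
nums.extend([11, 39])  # [-9, 3, 2, 11, 39]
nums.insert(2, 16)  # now [-9, 3, 16, 2, 11, 39]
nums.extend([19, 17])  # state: [-9, 3, 16, 2, 11, 39, 19, 17]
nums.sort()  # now [-9, 2, 3, 11, 16, 17, 19, 39]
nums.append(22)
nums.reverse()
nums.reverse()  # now [-9, 2, 3, 11, 16, 17, 19, 39, 22]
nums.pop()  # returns 22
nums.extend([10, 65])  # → [-9, 2, 3, 11, 16, 17, 19, 39, 10, 65]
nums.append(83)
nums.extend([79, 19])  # [-9, 2, 3, 11, 16, 17, 19, 39, 10, 65, 83, 79, 19]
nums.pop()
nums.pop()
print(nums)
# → [-9, 2, 3, 11, 16, 17, 19, 39, 10, 65, 83]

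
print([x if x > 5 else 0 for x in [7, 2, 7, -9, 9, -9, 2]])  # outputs [7, 0, 7, 0, 9, 0, 0]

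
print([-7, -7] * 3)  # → [-7, -7, -7, -7, -7, -7]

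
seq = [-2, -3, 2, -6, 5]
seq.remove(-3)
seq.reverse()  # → [5, -6, 2, -2]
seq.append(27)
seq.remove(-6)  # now [5, 2, -2, 27]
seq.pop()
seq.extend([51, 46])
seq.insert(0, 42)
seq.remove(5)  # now [42, 2, -2, 51, 46]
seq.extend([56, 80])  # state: [42, 2, -2, 51, 46, 56, 80]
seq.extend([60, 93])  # [42, 2, -2, 51, 46, 56, 80, 60, 93]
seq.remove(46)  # [42, 2, -2, 51, 56, 80, 60, 93]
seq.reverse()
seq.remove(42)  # [93, 60, 80, 56, 51, -2, 2]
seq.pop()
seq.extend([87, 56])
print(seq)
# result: [93, 60, 80, 56, 51, -2, 87, 56]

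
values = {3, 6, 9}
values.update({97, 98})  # {3, 6, 9, 97, 98}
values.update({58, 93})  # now {3, 6, 9, 58, 93, 97, 98}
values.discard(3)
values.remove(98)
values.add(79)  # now {6, 9, 58, 79, 93, 97}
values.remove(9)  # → {6, 58, 79, 93, 97}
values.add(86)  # {6, 58, 79, 86, 93, 97}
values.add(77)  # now {6, 58, 77, 79, 86, 93, 97}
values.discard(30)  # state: {6, 58, 77, 79, 86, 93, 97}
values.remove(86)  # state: {6, 58, 77, 79, 93, 97}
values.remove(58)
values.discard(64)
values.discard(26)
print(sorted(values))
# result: [6, 77, 79, 93, 97]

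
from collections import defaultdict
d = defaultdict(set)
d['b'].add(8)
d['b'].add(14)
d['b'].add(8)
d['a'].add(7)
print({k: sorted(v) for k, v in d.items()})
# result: {'b': [8, 14], 'a': [7]}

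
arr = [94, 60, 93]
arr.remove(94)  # [60, 93]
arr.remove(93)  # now [60]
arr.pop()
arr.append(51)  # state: [51]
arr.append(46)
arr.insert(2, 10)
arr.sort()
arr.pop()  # 51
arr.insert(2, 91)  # [10, 46, 91]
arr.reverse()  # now [91, 46, 10]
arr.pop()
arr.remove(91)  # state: [46]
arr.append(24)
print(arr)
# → [46, 24]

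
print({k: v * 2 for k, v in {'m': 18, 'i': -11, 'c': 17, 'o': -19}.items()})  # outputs {'m': 36, 'i': -22, 'c': 34, 'o': -38}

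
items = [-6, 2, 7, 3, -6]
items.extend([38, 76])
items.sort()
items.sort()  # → [-6, -6, 2, 3, 7, 38, 76]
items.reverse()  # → [76, 38, 7, 3, 2, -6, -6]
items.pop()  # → -6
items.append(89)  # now [76, 38, 7, 3, 2, -6, 89]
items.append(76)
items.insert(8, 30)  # [76, 38, 7, 3, 2, -6, 89, 76, 30]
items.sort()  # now [-6, 2, 3, 7, 30, 38, 76, 76, 89]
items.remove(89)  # [-6, 2, 3, 7, 30, 38, 76, 76]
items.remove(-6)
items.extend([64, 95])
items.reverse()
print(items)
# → [95, 64, 76, 76, 38, 30, 7, 3, 2]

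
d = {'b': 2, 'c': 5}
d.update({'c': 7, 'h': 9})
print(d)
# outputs {'b': 2, 'c': 7, 'h': 9}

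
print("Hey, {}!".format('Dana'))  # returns Hey, Dana!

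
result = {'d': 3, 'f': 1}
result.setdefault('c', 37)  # 37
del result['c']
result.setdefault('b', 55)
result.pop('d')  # 3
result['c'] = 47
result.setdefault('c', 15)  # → 47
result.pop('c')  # 47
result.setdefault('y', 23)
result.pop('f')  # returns 1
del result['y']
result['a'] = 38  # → {'b': 55, 'a': 38}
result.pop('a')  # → 38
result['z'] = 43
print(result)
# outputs {'b': 55, 'z': 43}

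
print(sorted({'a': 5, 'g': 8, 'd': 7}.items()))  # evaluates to [('a', 5), ('d', 7), ('g', 8)]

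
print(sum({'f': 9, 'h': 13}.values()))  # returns 22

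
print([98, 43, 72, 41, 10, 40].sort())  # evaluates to None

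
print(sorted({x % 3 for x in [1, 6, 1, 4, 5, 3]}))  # [0, 1, 2]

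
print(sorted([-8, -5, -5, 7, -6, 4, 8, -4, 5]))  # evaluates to [-8, -6, -5, -5, -4, 4, 5, 7, 8]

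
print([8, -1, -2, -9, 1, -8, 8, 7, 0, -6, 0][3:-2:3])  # [-9, 8]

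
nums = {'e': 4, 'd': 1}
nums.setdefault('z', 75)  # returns 75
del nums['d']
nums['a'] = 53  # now {'e': 4, 'z': 75, 'a': 53}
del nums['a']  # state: {'e': 4, 'z': 75}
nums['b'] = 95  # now {'e': 4, 'z': 75, 'b': 95}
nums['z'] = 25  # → {'e': 4, 'z': 25, 'b': 95}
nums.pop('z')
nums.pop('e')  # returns 4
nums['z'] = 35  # {'b': 95, 'z': 35}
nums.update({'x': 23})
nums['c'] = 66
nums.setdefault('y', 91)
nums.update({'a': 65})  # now {'b': 95, 'z': 35, 'x': 23, 'c': 66, 'y': 91, 'a': 65}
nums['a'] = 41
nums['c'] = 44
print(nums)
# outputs {'b': 95, 'z': 35, 'x': 23, 'c': 44, 'y': 91, 'a': 41}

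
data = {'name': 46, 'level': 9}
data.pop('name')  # 46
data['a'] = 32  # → {'level': 9, 'a': 32}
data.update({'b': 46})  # {'level': 9, 'a': 32, 'b': 46}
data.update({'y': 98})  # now {'level': 9, 'a': 32, 'b': 46, 'y': 98}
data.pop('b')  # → 46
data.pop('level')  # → 9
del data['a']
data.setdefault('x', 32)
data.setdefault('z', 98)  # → 98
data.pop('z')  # 98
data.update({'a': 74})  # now {'y': 98, 'x': 32, 'a': 74}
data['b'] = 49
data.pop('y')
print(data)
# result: {'x': 32, 'a': 74, 'b': 49}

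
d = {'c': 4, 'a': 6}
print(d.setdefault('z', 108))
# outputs 108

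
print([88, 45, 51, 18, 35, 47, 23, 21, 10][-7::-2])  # [51, 88]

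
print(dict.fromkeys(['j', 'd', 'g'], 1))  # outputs {'j': 1, 'd': 1, 'g': 1}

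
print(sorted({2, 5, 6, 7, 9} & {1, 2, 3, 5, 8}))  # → [2, 5]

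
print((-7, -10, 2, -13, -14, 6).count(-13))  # 1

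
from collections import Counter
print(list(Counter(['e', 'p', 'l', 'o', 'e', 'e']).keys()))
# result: ['e', 'p', 'l', 'o']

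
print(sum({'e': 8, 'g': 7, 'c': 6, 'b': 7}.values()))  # 28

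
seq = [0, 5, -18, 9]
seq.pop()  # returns 9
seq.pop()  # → -18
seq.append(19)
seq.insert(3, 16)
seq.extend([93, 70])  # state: [0, 5, 19, 16, 93, 70]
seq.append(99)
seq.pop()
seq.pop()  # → 70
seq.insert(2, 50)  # [0, 5, 50, 19, 16, 93]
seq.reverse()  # [93, 16, 19, 50, 5, 0]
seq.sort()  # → [0, 5, 16, 19, 50, 93]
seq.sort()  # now [0, 5, 16, 19, 50, 93]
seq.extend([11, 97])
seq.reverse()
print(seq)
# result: [97, 11, 93, 50, 19, 16, 5, 0]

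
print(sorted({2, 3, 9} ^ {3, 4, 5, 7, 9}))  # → [2, 4, 5, 7]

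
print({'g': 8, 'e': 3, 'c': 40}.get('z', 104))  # 104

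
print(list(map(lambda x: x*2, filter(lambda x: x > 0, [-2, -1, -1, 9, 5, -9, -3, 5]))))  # [18, 10, 10]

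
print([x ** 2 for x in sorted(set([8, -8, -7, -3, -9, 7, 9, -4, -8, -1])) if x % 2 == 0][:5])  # [64, 16, 64]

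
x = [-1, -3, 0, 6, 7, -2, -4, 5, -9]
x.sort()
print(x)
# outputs [-9, -4, -3, -2, -1, 0, 5, 6, 7]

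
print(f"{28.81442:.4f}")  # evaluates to 28.8144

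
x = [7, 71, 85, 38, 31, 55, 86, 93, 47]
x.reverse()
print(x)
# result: [47, 93, 86, 55, 31, 38, 85, 71, 7]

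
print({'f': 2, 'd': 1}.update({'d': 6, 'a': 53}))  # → None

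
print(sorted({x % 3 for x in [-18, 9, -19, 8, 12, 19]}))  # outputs [0, 1, 2]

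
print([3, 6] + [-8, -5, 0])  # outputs [3, 6, -8, -5, 0]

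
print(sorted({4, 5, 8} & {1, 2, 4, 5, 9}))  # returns [4, 5]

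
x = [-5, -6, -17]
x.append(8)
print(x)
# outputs [-5, -6, -17, 8]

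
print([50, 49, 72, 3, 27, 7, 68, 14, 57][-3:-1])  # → [68, 14]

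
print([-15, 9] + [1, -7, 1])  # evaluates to [-15, 9, 1, -7, 1]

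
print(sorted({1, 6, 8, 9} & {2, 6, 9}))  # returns [6, 9]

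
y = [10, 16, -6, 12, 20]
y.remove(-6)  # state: [10, 16, 12, 20]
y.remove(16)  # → [10, 12, 20]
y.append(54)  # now [10, 12, 20, 54]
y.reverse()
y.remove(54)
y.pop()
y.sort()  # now [12, 20]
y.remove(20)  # [12]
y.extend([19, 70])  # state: [12, 19, 70]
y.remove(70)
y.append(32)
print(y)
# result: [12, 19, 32]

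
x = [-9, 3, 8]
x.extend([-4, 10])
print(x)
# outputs [-9, 3, 8, -4, 10]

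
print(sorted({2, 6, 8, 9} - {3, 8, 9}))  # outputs [2, 6]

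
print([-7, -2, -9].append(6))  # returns None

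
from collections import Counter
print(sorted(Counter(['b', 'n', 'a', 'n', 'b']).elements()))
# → ['a', 'b', 'b', 'n', 'n']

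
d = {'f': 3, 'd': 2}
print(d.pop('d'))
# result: 2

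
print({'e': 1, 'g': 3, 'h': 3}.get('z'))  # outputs None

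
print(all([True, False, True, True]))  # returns False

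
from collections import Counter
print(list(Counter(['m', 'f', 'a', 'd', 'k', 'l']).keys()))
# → ['m', 'f', 'a', 'd', 'k', 'l']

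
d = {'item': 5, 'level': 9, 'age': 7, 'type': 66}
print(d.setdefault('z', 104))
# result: 104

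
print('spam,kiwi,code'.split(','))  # ['spam', 'kiwi', 'code']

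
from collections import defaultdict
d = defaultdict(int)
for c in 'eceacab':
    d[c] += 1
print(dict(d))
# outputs {'e': 2, 'c': 2, 'a': 2, 'b': 1}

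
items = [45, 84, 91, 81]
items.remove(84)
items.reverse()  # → [81, 91, 45]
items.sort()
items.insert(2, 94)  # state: [45, 81, 94, 91]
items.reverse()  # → [91, 94, 81, 45]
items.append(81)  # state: [91, 94, 81, 45, 81]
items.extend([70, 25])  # [91, 94, 81, 45, 81, 70, 25]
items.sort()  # [25, 45, 70, 81, 81, 91, 94]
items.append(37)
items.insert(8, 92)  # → [25, 45, 70, 81, 81, 91, 94, 37, 92]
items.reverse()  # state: [92, 37, 94, 91, 81, 81, 70, 45, 25]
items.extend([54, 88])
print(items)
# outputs [92, 37, 94, 91, 81, 81, 70, 45, 25, 54, 88]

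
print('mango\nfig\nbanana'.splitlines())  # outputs ['mango', 'fig', 'banana']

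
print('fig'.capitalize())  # Fig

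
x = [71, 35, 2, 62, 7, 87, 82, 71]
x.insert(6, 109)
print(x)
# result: [71, 35, 2, 62, 7, 87, 109, 82, 71]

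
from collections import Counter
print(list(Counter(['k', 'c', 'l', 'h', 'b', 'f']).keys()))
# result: ['k', 'c', 'l', 'h', 'b', 'f']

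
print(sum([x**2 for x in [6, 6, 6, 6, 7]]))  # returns 193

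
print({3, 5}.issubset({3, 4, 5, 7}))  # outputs True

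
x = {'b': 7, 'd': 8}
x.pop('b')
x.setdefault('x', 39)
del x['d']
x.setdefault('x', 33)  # 39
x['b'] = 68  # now {'x': 39, 'b': 68}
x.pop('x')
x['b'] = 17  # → {'b': 17}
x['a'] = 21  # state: {'b': 17, 'a': 21}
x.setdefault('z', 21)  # 21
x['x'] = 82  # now {'b': 17, 'a': 21, 'z': 21, 'x': 82}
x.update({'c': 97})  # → {'b': 17, 'a': 21, 'z': 21, 'x': 82, 'c': 97}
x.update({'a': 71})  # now {'b': 17, 'a': 71, 'z': 21, 'x': 82, 'c': 97}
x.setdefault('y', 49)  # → 49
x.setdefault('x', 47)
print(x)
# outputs {'b': 17, 'a': 71, 'z': 21, 'x': 82, 'c': 97, 'y': 49}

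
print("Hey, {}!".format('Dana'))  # Hey, Dana!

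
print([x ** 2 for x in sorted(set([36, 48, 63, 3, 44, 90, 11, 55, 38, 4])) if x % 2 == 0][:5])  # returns [16, 1296, 1444, 1936, 2304]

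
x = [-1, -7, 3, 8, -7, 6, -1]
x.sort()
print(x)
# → [-7, -7, -1, -1, 3, 6, 8]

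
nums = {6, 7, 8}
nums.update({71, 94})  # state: {6, 7, 8, 71, 94}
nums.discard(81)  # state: {6, 7, 8, 71, 94}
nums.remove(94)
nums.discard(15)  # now {6, 7, 8, 71}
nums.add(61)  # {6, 7, 8, 61, 71}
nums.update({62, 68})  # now {6, 7, 8, 61, 62, 68, 71}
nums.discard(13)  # {6, 7, 8, 61, 62, 68, 71}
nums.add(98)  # {6, 7, 8, 61, 62, 68, 71, 98}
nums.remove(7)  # {6, 8, 61, 62, 68, 71, 98}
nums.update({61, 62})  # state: {6, 8, 61, 62, 68, 71, 98}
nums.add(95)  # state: {6, 8, 61, 62, 68, 71, 95, 98}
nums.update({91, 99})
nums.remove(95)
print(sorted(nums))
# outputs [6, 8, 61, 62, 68, 71, 91, 98, 99]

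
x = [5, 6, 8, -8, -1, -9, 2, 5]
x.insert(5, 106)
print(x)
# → [5, 6, 8, -8, -1, 106, -9, 2, 5]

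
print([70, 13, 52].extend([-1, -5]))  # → None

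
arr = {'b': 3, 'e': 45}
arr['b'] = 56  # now {'b': 56, 'e': 45}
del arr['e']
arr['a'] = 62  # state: {'b': 56, 'a': 62}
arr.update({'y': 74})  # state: {'b': 56, 'a': 62, 'y': 74}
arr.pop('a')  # 62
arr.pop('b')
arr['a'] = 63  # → {'y': 74, 'a': 63}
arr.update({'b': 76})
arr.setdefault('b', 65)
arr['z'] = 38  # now {'y': 74, 'a': 63, 'b': 76, 'z': 38}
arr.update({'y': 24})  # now {'y': 24, 'a': 63, 'b': 76, 'z': 38}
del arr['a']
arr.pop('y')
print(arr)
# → {'b': 76, 'z': 38}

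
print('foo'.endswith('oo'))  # True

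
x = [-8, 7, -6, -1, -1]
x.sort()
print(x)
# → [-8, -6, -1, -1, 7]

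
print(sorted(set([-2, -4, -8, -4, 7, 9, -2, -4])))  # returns [-8, -4, -2, 7, 9]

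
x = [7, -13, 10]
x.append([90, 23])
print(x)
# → [7, -13, 10, [90, 23]]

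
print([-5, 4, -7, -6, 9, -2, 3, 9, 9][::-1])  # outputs [9, 9, 3, -2, 9, -6, -7, 4, -5]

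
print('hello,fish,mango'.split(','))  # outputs ['hello', 'fish', 'mango']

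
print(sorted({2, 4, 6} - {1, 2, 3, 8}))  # [4, 6]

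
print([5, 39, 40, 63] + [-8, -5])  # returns [5, 39, 40, 63, -8, -5]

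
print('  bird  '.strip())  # bird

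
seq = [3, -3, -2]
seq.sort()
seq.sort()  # [-3, -2, 3]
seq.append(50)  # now [-3, -2, 3, 50]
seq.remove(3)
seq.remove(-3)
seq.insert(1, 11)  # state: [-2, 11, 50]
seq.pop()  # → 50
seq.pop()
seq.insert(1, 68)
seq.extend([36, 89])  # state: [-2, 68, 36, 89]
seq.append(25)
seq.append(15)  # [-2, 68, 36, 89, 25, 15]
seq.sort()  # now [-2, 15, 25, 36, 68, 89]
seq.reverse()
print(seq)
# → [89, 68, 36, 25, 15, -2]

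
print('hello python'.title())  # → Hello Python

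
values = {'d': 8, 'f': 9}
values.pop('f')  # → 9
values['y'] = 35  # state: {'d': 8, 'y': 35}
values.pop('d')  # 8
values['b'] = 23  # {'y': 35, 'b': 23}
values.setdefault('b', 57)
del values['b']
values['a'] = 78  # {'y': 35, 'a': 78}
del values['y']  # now {'a': 78}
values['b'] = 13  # {'a': 78, 'b': 13}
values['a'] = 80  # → {'a': 80, 'b': 13}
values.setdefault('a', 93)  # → 80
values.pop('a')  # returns 80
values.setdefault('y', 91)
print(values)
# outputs {'b': 13, 'y': 91}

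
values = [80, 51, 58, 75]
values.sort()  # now [51, 58, 75, 80]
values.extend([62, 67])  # [51, 58, 75, 80, 62, 67]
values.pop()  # 67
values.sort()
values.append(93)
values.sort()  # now [51, 58, 62, 75, 80, 93]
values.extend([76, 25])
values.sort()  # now [25, 51, 58, 62, 75, 76, 80, 93]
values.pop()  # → 93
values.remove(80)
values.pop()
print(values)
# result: [25, 51, 58, 62, 75]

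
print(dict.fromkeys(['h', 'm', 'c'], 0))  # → {'h': 0, 'm': 0, 'c': 0}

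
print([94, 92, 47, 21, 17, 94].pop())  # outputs 94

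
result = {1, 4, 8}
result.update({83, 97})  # {1, 4, 8, 83, 97}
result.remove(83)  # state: {1, 4, 8, 97}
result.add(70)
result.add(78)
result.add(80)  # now {1, 4, 8, 70, 78, 80, 97}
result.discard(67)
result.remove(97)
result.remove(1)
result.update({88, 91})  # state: {4, 8, 70, 78, 80, 88, 91}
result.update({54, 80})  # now {4, 8, 54, 70, 78, 80, 88, 91}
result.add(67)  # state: {4, 8, 54, 67, 70, 78, 80, 88, 91}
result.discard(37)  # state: {4, 8, 54, 67, 70, 78, 80, 88, 91}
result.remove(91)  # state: {4, 8, 54, 67, 70, 78, 80, 88}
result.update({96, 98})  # {4, 8, 54, 67, 70, 78, 80, 88, 96, 98}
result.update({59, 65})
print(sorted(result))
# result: [4, 8, 54, 59, 65, 67, 70, 78, 80, 88, 96, 98]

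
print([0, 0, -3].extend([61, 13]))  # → None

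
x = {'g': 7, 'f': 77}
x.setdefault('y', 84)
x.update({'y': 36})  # {'g': 7, 'f': 77, 'y': 36}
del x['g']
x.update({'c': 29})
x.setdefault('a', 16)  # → 16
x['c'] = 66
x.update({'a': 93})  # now {'f': 77, 'y': 36, 'c': 66, 'a': 93}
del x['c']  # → {'f': 77, 'y': 36, 'a': 93}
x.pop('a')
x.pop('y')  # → 36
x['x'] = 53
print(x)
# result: {'f': 77, 'x': 53}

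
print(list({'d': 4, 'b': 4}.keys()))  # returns ['d', 'b']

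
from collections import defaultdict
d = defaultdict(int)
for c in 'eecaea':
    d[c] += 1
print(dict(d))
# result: {'e': 3, 'c': 1, 'a': 2}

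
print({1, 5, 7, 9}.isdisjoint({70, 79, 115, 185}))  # True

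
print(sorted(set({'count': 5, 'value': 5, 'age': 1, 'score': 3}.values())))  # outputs [1, 3, 5]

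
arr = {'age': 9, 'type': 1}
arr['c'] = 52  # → {'age': 9, 'type': 1, 'c': 52}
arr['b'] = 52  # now {'age': 9, 'type': 1, 'c': 52, 'b': 52}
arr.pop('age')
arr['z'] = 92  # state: {'type': 1, 'c': 52, 'b': 52, 'z': 92}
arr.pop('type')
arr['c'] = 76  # {'c': 76, 'b': 52, 'z': 92}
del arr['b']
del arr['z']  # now {'c': 76}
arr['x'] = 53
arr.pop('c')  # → 76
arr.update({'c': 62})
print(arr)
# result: {'x': 53, 'c': 62}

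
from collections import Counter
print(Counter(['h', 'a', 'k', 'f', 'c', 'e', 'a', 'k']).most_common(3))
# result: [('a', 2), ('k', 2), ('h', 1)]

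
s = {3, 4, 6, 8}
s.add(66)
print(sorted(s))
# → [3, 4, 6, 8, 66]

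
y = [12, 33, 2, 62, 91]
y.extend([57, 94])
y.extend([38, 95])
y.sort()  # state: [2, 12, 33, 38, 57, 62, 91, 94, 95]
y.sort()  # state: [2, 12, 33, 38, 57, 62, 91, 94, 95]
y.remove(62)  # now [2, 12, 33, 38, 57, 91, 94, 95]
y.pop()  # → 95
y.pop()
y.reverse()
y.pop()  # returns 2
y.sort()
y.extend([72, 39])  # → [12, 33, 38, 57, 91, 72, 39]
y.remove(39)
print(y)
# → [12, 33, 38, 57, 91, 72]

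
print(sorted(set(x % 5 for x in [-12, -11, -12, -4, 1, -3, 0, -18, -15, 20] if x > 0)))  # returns [0, 1]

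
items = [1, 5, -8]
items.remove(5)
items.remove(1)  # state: [-8]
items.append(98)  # [-8, 98]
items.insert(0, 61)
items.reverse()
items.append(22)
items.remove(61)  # [98, -8, 22]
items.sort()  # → [-8, 22, 98]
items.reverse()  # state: [98, 22, -8]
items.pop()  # -8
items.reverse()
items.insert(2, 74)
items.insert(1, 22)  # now [22, 22, 98, 74]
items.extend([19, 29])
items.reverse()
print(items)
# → [29, 19, 74, 98, 22, 22]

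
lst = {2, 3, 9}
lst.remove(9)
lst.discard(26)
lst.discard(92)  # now {2, 3}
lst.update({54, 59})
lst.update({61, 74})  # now {2, 3, 54, 59, 61, 74}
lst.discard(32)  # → {2, 3, 54, 59, 61, 74}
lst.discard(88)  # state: {2, 3, 54, 59, 61, 74}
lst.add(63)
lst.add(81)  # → {2, 3, 54, 59, 61, 63, 74, 81}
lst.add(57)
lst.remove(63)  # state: {2, 3, 54, 57, 59, 61, 74, 81}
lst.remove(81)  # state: {2, 3, 54, 57, 59, 61, 74}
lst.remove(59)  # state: {2, 3, 54, 57, 61, 74}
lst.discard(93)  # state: {2, 3, 54, 57, 61, 74}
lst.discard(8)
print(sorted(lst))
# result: [2, 3, 54, 57, 61, 74]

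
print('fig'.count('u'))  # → 0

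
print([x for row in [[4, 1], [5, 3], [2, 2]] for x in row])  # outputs [4, 1, 5, 3, 2, 2]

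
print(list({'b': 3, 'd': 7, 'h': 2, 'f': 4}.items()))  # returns [('b', 3), ('d', 7), ('h', 2), ('f', 4)]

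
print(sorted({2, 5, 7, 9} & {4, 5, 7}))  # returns [5, 7]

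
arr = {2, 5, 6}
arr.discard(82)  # {2, 5, 6}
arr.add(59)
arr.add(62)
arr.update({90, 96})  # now {2, 5, 6, 59, 62, 90, 96}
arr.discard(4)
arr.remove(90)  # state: {2, 5, 6, 59, 62, 96}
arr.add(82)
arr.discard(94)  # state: {2, 5, 6, 59, 62, 82, 96}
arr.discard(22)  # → {2, 5, 6, 59, 62, 82, 96}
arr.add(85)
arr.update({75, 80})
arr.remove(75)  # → {2, 5, 6, 59, 62, 80, 82, 85, 96}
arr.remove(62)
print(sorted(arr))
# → [2, 5, 6, 59, 80, 82, 85, 96]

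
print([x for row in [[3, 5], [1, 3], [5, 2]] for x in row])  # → [3, 5, 1, 3, 5, 2]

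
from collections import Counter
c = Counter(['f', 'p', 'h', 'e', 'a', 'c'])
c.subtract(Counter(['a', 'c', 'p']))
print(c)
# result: Counter({'f': 1, 'h': 1, 'e': 1, 'p': 0, 'a': 0, 'c': 0})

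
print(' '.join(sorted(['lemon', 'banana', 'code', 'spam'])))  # banana code lemon spam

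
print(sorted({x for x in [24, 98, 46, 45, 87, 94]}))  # [24, 45, 46, 87, 94, 98]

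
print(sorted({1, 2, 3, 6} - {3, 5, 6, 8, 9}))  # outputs [1, 2]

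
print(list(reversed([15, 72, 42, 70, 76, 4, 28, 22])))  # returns [22, 28, 4, 76, 70, 42, 72, 15]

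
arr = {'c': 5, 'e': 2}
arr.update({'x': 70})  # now {'c': 5, 'e': 2, 'x': 70}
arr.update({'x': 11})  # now {'c': 5, 'e': 2, 'x': 11}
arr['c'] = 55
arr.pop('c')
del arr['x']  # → {'e': 2}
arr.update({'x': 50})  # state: {'e': 2, 'x': 50}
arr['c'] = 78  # {'e': 2, 'x': 50, 'c': 78}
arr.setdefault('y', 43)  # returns 43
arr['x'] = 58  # {'e': 2, 'x': 58, 'c': 78, 'y': 43}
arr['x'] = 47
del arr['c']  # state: {'e': 2, 'x': 47, 'y': 43}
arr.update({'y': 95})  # {'e': 2, 'x': 47, 'y': 95}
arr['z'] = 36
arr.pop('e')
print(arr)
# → {'x': 47, 'y': 95, 'z': 36}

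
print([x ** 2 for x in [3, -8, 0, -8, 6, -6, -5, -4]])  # [9, 64, 0, 64, 36, 36, 25, 16]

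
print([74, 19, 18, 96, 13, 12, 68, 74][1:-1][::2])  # [19, 96, 12]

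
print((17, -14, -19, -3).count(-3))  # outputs 1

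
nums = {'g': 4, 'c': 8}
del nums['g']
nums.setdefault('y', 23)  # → 23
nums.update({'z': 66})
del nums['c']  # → {'y': 23, 'z': 66}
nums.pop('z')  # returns 66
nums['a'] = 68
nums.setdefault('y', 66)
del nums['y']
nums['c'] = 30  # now {'a': 68, 'c': 30}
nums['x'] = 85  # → {'a': 68, 'c': 30, 'x': 85}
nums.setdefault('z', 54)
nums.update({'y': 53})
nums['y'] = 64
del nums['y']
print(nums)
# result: {'a': 68, 'c': 30, 'x': 85, 'z': 54}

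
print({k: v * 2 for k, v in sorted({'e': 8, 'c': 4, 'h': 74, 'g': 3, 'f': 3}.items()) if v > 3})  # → {'c': 8, 'e': 16, 'h': 148}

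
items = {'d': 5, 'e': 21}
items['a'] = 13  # {'d': 5, 'e': 21, 'a': 13}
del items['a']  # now {'d': 5, 'e': 21}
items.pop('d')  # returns 5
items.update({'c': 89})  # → {'e': 21, 'c': 89}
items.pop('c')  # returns 89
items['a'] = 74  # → {'e': 21, 'a': 74}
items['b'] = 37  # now {'e': 21, 'a': 74, 'b': 37}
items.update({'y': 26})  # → {'e': 21, 'a': 74, 'b': 37, 'y': 26}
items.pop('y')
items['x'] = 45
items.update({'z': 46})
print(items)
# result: {'e': 21, 'a': 74, 'b': 37, 'x': 45, 'z': 46}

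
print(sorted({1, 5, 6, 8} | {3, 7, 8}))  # [1, 3, 5, 6, 7, 8]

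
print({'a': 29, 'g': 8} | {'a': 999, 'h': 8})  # {'a': 999, 'g': 8, 'h': 8}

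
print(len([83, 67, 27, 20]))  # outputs 4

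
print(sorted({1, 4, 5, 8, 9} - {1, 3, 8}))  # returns [4, 5, 9]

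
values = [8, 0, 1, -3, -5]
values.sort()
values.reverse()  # [8, 1, 0, -3, -5]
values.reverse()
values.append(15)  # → [-5, -3, 0, 1, 8, 15]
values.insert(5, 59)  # [-5, -3, 0, 1, 8, 59, 15]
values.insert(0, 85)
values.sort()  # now [-5, -3, 0, 1, 8, 15, 59, 85]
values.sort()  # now [-5, -3, 0, 1, 8, 15, 59, 85]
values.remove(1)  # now [-5, -3, 0, 8, 15, 59, 85]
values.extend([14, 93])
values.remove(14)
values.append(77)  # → [-5, -3, 0, 8, 15, 59, 85, 93, 77]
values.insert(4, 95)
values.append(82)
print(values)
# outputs [-5, -3, 0, 8, 95, 15, 59, 85, 93, 77, 82]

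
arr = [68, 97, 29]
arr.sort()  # [29, 68, 97]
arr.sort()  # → [29, 68, 97]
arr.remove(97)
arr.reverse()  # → [68, 29]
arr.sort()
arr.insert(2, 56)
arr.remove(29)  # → [68, 56]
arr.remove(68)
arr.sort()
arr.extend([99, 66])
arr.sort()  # [56, 66, 99]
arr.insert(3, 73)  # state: [56, 66, 99, 73]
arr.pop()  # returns 73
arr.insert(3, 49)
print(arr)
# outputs [56, 66, 99, 49]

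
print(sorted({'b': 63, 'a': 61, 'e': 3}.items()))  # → [('a', 61), ('b', 63), ('e', 3)]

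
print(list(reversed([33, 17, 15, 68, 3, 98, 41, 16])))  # [16, 41, 98, 3, 68, 15, 17, 33]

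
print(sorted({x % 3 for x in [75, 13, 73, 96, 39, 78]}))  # [0, 1]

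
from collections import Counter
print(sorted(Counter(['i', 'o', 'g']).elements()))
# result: ['g', 'i', 'o']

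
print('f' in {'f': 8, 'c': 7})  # True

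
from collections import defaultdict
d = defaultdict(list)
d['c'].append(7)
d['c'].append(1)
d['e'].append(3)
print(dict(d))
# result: {'c': [7, 1], 'e': [3]}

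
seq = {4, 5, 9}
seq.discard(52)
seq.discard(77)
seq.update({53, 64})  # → {4, 5, 9, 53, 64}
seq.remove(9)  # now {4, 5, 53, 64}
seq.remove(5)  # {4, 53, 64}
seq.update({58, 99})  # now {4, 53, 58, 64, 99}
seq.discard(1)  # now {4, 53, 58, 64, 99}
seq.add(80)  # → {4, 53, 58, 64, 80, 99}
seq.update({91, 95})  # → {4, 53, 58, 64, 80, 91, 95, 99}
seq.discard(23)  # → {4, 53, 58, 64, 80, 91, 95, 99}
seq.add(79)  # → {4, 53, 58, 64, 79, 80, 91, 95, 99}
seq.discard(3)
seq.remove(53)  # {4, 58, 64, 79, 80, 91, 95, 99}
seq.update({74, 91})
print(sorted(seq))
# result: [4, 58, 64, 74, 79, 80, 91, 95, 99]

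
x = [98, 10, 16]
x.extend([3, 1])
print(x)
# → [98, 10, 16, 3, 1]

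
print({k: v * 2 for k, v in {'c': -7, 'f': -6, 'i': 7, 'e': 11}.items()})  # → {'c': -14, 'f': -12, 'i': 14, 'e': 22}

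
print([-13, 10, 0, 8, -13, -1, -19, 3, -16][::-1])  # [-16, 3, -19, -1, -13, 8, 0, 10, -13]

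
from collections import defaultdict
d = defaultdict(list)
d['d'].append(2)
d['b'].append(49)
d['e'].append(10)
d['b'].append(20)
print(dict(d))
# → {'d': [2], 'b': [49, 20], 'e': [10]}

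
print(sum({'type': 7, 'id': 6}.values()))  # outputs 13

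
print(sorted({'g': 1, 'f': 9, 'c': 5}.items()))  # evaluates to [('c', 5), ('f', 9), ('g', 1)]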